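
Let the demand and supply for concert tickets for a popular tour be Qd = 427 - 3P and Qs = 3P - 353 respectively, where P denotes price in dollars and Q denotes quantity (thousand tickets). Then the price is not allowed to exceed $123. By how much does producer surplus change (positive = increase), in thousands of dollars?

Equilibrium: 427 - 3P = 3P - 353, so 780 = 6P and P* = 130, Q* = 37.
The ceiling of 123 is below the equilibrium price 130, so it binds.
At P = 123: Qd = 427 - 3·123 = 58 and Qs = 3·123 - 353 = 16.
Producer surplus without the control is ½ · (130 - 353/3) · 37 = 1369/6.
With the ceiling, producers sell 16 units at 123, so PS = ½ · (123 - 353/3) · 16 = 128/3.
Change in producer surplus = 128/3 - 1369/6 = -185.5.

-185.5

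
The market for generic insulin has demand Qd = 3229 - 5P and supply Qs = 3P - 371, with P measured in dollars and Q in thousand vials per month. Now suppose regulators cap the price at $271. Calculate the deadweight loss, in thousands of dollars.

76898.4

Without the control the market clears where 3229 - 5P = 3P - 371, i.e. P* = 450 and Q* = 979.
The ceiling of 271 is below the equilibrium price 450, so it binds.
At P = 271: Qd = 3229 - 5·271 = 1874 and Qs = 3·271 - 371 = 442.
Quantity traded falls to 442. At Q = 442 the demand price is (3229 - 442)/5 = 557.4 and the supply price is (371 + 442)/3 = 271.
Deadweight loss = ½ · (557.4 - 271) · (979 - 442) = ½ · 286.4 · 537 = 76898.4.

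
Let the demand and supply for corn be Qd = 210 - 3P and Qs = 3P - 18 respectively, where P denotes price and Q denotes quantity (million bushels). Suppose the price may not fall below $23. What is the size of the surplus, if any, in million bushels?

0

In a free market, 210 - 3P = 3P - 18 gives the equilibrium P* = 38, Q* = 96.
The floor of 23 is below the equilibrium price 38, so it is not binding; the market clears at P* = 38, Q* = 96.
Since the control does not bind, there is no surplus.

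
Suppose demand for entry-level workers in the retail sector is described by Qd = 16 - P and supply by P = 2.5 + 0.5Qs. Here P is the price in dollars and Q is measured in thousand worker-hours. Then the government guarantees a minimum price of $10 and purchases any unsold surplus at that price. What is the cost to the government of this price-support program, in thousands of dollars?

90

Rearranging supply gives Qs = 2P - 5. In a free market, 16 - P = 2P - 5 gives the equilibrium P* = 7, Q* = 9.
Because the floor (10) lies above the market-clearing price, it is binding.
At P = 10: Qd = 16 - 10 = 6 and Qs = 2·10 - 5 = 15.
Surplus = Qs - Qd = 9.
Government expenditure = surplus × support price = 9 × 10 = 90.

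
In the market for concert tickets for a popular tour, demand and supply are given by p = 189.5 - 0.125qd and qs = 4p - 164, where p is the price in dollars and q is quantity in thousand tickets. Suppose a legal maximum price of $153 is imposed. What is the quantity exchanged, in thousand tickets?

396

Rearranging demand gives qd = 1516 - 8p. Setting quantity demanded equal to quantity supplied, 1516 - 8p = 4p - 164, gives p* = 140 and q* = 396.
Since 153 is above p* = 140, the ceiling does not bind and the free-market outcome prevails.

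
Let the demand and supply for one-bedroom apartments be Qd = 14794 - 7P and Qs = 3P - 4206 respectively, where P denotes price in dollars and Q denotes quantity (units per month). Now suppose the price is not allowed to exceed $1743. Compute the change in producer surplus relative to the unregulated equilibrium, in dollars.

In a free market, 14794 - 7P = 3P - 4206 gives the equilibrium P* = 1900, Q* = 1494.
The ceiling of 1743 is below the equilibrium price 1900, so it binds.
At P = 1743: Qd = 14794 - 7·1743 = 2593 and Qs = 3·1743 - 4206 = 1023.
Producer surplus without the control is ½ · (1900 - 1402) · 1494 = 372006.
With the ceiling, producers sell 1023 units at 1743, so PS = ½ · (1743 - 1402) · 1023 = 174421.5.
Change in producer surplus = 174421.5 - 372006 = -197584.5.

-197584.5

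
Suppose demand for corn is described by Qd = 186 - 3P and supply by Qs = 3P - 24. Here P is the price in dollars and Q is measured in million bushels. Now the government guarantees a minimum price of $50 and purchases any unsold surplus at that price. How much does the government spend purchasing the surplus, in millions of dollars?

Without the control the market clears where 186 - 3P = 3P - 24, i.e. P* = 35 and Q* = 81.
Because the floor (50) lies above the market-clearing price, it is binding.
At P = 50: Qd = 186 - 3·50 = 36 and Qs = 3·50 - 24 = 126.
Surplus = Qs - Qd = 90.
Government expenditure = surplus × support price = 90 × 50 = 4500.

4500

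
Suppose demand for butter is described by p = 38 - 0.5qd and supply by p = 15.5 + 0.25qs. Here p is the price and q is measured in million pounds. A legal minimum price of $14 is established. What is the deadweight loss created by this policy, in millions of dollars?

0

Rearranging demand gives qd = 76 - 2p; rearranging supply gives qs = 4p - 62. Equilibrium: 76 - 2p = 4p - 62, so 138 = 6p and p* = 23, q* = 30.
The floor of 14 is below the equilibrium price 23, so it is not binding; the market clears at p* = 23, q* = 30.
Since the control does not bind, no trades are prevented and deadweight loss is zero.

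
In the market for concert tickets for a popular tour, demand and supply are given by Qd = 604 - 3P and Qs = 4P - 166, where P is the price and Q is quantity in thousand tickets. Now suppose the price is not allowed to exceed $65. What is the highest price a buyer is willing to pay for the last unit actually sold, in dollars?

170

Without the control the market clears where 604 - 3P = 4P - 166, i.e. P* = 110 and Q* = 274.
The ceiling of 65 is below the equilibrium price 110, so it binds.
At P = 65: Qd = 604 - 3·65 = 409 and Qs = 4·65 - 166 = 94.
Only 94 units reach the market. On the demand curve, the marginal buyer's willingness to pay at Q = 94 is (604 - 94)/3 = 170.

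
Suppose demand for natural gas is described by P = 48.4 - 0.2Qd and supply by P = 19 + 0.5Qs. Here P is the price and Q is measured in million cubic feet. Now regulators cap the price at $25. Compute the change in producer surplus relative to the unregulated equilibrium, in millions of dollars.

-405

Rearranging demand gives Qd = 242 - 5P; rearranging supply gives Qs = 2P - 38. Setting quantity demanded equal to quantity supplied, 242 - 5P = 2P - 38, gives P* = 40 and Q* = 42.
The ceiling of 25 is below the equilibrium price 40, so it binds.
At P = 25: Qd = 242 - 5·25 = 117 and Qs = 2·25 - 38 = 12.
Producer surplus without the control is ½ · (40 - 19) · 42 = 441.
With the ceiling, producers sell 12 units at 25, so PS = ½ · (25 - 19) · 12 = 36.
Change in producer surplus = 36 - 441 = -405.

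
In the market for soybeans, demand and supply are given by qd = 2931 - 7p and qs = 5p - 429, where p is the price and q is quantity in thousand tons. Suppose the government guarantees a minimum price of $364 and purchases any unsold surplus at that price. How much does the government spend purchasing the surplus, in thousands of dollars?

Equilibrium: 2931 - 7p = 5p - 429, so 3360 = 12p and p* = 280, q* = 971.
Since 364 > 280, the floor is binding.
At p = 364: qd = 2931 - 7·364 = 383 and qs = 5·364 - 429 = 1391.
Surplus = qs - qd = 1008.
Government expenditure = surplus × support price = 1008 × 364 = 366912.

366912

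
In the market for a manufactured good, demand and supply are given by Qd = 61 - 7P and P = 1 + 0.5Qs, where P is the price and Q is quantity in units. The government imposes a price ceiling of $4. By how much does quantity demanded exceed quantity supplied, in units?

27

Rearranging supply gives Qs = 2P - 2. Setting quantity demanded equal to quantity supplied, 61 - 7P = 2P - 2, gives P* = 7 and Q* = 12.
The ceiling of 4 is below the equilibrium price 7, so it binds.
At P = 4: Qd = 61 - 7·4 = 33 and Qs = 2·4 - 2 = 6.
Shortage = Qd - Qs = 33 - 6 = 27.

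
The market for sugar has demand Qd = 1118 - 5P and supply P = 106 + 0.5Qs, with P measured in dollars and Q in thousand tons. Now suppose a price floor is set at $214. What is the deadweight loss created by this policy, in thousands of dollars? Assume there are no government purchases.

5040

Rearranging supply gives Qs = 2P - 212. Equilibrium: 1118 - 5P = 2P - 212, so 1330 = 7P and P* = 190, Q* = 168.
Because the floor (214) lies above the market-clearing price, it is binding.
At P = 214: Qd = 1118 - 5·214 = 48 and Qs = 2·214 - 212 = 216.
Quantity traded falls to 48. At Q = 48 the demand price is (1118 - 48)/5 = 214 and the supply price is (212 + 48)/2 = 130.
Deadweight loss = ½ · (214 - 130) · (168 - 48) = ½ · 84 · 120 = 5040.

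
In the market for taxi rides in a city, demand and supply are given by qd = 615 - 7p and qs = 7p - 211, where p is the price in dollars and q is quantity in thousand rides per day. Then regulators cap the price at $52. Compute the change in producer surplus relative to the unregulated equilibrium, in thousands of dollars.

Equilibrium: 615 - 7p = 7p - 211, so 826 = 14p and p* = 59, q* = 202.
The ceiling of 52 is below the equilibrium price 59, so it binds.
At p = 52: qd = 615 - 7·52 = 251 and qs = 7·52 - 211 = 153.
Producer surplus without the control is ½ · (59 - 211/7) · 202 = 20402/7.
With the ceiling, producers sell 153 units at 52, so PS = ½ · (52 - 211/7) · 153 = 23409/14.
Change in producer surplus = 23409/14 - 20402/7 = -1242.5.

-1242.5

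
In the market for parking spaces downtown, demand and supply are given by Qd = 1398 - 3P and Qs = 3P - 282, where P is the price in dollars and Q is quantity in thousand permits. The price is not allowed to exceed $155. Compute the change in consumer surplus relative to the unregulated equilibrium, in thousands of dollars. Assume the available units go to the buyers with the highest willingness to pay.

-562.5

Setting quantity demanded equal to quantity supplied, 1398 - 3P = 3P - 282, gives P* = 280 and Q* = 558.
Because the ceiling (155) lies below the market-clearing price, it is binding.
At P = 155: Qd = 1398 - 3·155 = 933 and Qs = 3·155 - 282 = 183.
Consumer surplus without the control is ½ · (466 - 280) · 558 = 51894.
With the ceiling, 183 units are sold at 155 (assume they go to the highest-value buyers). The demand price at Q = 183 is 405, so CS = ½ · [(466 - 155) + (405 - 155)] · 183 = 51331.5.
Change in consumer surplus = 51331.5 - 51894 = -562.5.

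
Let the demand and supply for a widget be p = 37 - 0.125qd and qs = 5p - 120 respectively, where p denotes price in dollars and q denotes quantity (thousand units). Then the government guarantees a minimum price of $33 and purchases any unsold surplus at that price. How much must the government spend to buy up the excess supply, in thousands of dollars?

429

Rearranging demand gives qd = 296 - 8p. Setting quantity demanded equal to quantity supplied, 296 - 8p = 5p - 120, gives p* = 32 and q* = 40.
The floor of 33 is above the equilibrium price 32, so it binds.
At p = 33: qd = 296 - 8·33 = 32 and qs = 5·33 - 120 = 45.
Surplus = qs - qd = 13.
Government expenditure = surplus × support price = 13 × 33 = 429.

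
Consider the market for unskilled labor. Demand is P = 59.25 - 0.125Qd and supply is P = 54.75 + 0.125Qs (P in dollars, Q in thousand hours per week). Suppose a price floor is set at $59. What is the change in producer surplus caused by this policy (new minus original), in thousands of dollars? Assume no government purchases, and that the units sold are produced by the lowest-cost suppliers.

Rearranging demand gives Qd = 474 - 8P; rearranging supply gives Qs = 8P - 438. In a free market, 474 - 8P = 8P - 438 gives the equilibrium P* = 57, Q* = 18.
The floor of 59 is above the equilibrium price 57, so it binds.
At P = 59: Qd = 474 - 8·59 = 2 and Qs = 8·59 - 438 = 34.
Producer surplus without the control is ½ · (57 - 54.75) · 18 = 20.25.
With the floor, 2 units are sold at 59. The supply price at Q = 2 is 55, so PS = ½ · [(59 - 54.75) + (59 - 55)] · 2 = 8.25.
Change in producer surplus = 8.25 - 20.25 = -12.

-12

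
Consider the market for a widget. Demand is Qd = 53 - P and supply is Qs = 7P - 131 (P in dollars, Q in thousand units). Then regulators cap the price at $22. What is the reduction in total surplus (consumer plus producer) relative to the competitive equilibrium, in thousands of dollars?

28

Equilibrium: 53 - P = 7P - 131, so 184 = 8P and P* = 23, Q* = 30.
Because the ceiling (22) lies below the market-clearing price, it is binding.
At P = 22: Qd = 53 - 22 = 31 and Qs = 7·22 - 131 = 23.
Quantity traded falls to 23. At Q = 23 the demand price is 53 - 23 = 30 and the supply price is (131 + 23)/7 = 22.
Deadweight loss = ½ · (30 - 22) · (30 - 23) = ½ · 8 · 7 = 28.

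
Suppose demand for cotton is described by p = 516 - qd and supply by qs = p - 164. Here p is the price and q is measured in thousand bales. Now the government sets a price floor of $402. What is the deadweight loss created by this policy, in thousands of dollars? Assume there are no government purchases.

Rearranging demand gives qd = 516 - p. Without the control the market clears where 516 - p = p - 164, i.e. p* = 340 and q* = 176.
Since 402 > 340, the floor is binding.
At p = 402: qd = 516 - 402 = 114 and qs = 402 - 164 = 238.
Quantity traded falls to 114. At q = 114 the demand price is 516 - 114 = 402 and the supply price is 164 + 114 = 278.
Deadweight loss = ½ · (402 - 278) · (176 - 114) = ½ · 124 · 62 = 3844.

3844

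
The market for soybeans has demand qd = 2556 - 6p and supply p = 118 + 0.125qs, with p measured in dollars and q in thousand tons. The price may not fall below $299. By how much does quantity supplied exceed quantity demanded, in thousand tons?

Rearranging supply gives qs = 8p - 944. Setting quantity demanded equal to quantity supplied, 2556 - 6p = 8p - 944, gives p* = 250 and q* = 1056.
Because the floor (299) lies above the market-clearing price, it is binding.
At p = 299: qd = 2556 - 6·299 = 762 and qs = 8·299 - 944 = 1448.
Surplus = qs - qd = 1448 - 762 = 686.

686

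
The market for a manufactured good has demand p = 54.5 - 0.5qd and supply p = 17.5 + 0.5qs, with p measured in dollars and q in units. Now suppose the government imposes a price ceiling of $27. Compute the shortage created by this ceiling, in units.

Rearranging demand gives qd = 109 - 2p; rearranging supply gives qs = 2p - 35. Without the control the market clears where 109 - 2p = 2p - 35, i.e. p* = 36 and q* = 37.
The ceiling of 27 is below the equilibrium price 36, so it binds.
At p = 27: qd = 109 - 2·27 = 55 and qs = 2·27 - 35 = 19.
Shortage = qd - qs = 55 - 19 = 36.

36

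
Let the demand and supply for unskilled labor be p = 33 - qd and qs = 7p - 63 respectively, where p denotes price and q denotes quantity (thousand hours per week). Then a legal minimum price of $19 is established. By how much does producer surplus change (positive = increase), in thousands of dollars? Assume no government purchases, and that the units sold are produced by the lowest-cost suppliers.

94.5

Rearranging demand gives qd = 33 - p. Without the control the market clears where 33 - p = 7p - 63, i.e. p* = 12 and q* = 21.
Because the floor (19) lies above the market-clearing price, it is binding.
At p = 19: qd = 33 - 19 = 14 and qs = 7·19 - 63 = 70.
Producer surplus without the control is ½ · (12 - 9) · 21 = 31.5.
With the floor, 14 units are sold at 19. The supply price at q = 14 is 11, so PS = ½ · [(19 - 9) + (19 - 11)] · 14 = 126.
Change in producer surplus = 126 - 31.5 = 94.5.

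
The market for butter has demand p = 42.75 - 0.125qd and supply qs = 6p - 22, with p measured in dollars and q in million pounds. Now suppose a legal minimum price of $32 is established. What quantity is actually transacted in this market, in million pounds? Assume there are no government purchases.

86

Rearranging demand gives qd = 342 - 8p. Setting quantity demanded equal to quantity supplied, 342 - 8p = 6p - 22, gives p* = 26 and q* = 134.
The floor of 32 is above the equilibrium price 26, so it binds.
At p = 32: qd = 342 - 8·32 = 86 and qs = 6·32 - 22 = 170.
The quantity actually transacted is the short side, demand: 86.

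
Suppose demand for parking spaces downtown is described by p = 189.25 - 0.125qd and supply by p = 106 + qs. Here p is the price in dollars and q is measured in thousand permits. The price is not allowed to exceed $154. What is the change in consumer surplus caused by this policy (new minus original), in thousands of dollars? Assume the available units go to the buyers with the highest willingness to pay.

Rearranging demand gives qd = 1514 - 8p; rearranging supply gives qs = p - 106. Without the control the market clears where 1514 - 8p = p - 106, i.e. p* = 180 and q* = 74.
Since 154 < 180, the ceiling is binding.
At p = 154: qd = 1514 - 8·154 = 282 and qs = 154 - 106 = 48.
Consumer surplus without the control is ½ · (189.25 - 180) · 74 = 342.25.
With the ceiling, 48 units are sold at 154 (assume they go to the highest-value buyers). The demand price at q = 48 is 183.25, so CS = ½ · [(189.25 - 154) + (183.25 - 154)] · 48 = 1548.
Change in consumer surplus = 1548 - 342.25 = 1205.75.

1205.75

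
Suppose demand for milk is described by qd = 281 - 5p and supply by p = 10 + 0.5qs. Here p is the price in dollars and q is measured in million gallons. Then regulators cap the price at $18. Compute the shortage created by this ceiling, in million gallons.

175

Rearranging supply gives qs = 2p - 20. Setting quantity demanded equal to quantity supplied, 281 - 5p = 2p - 20, gives p* = 43 and q* = 66.
Because the ceiling (18) lies below the market-clearing price, it is binding.
At p = 18: qd = 281 - 5·18 = 191 and qs = 2·18 - 20 = 16.
Shortage = qd - qs = 191 - 16 = 175.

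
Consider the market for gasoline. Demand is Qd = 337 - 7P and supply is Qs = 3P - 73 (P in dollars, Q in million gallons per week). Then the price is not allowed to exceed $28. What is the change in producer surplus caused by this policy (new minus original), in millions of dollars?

Setting quantity demanded equal to quantity supplied, 337 - 7P = 3P - 73, gives P* = 41 and Q* = 50.
The ceiling of 28 is below the equilibrium price 41, so it binds.
At P = 28: Qd = 337 - 7·28 = 141 and Qs = 3·28 - 73 = 11.
Producer surplus without the control is ½ · (41 - 73/3) · 50 = 1250/3.
With the ceiling, producers sell 11 units at 28, so PS = ½ · (28 - 73/3) · 11 = 121/6.
Change in producer surplus = 121/6 - 1250/3 = -396.5.

-396.5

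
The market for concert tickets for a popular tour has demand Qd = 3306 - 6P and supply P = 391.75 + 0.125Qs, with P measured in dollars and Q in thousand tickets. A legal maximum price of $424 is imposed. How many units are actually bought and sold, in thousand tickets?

Rearranging supply gives Qs = 8P - 3134. Setting quantity demanded equal to quantity supplied, 3306 - 6P = 8P - 3134, gives P* = 460 and Q* = 546.
The ceiling of 424 is below the equilibrium price 460, so it binds.
At P = 424: Qd = 3306 - 6·424 = 762 and Qs = 8·424 - 3134 = 258.
The quantity actually transacted is the short side, supply: 258.

258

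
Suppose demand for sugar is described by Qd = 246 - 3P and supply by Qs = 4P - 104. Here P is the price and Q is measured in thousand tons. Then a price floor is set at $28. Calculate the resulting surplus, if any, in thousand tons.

0

Equilibrium: 246 - 3P = 4P - 104, so 350 = 7P and P* = 50, Q* = 96.
Since 28 is below P* = 50, the floor does not bind and the free-market outcome prevails.
Since the control does not bind, there is no surplus.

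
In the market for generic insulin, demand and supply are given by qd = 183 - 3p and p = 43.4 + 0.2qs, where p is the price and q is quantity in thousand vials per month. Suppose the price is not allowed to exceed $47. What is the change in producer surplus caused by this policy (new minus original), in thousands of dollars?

-76.5

Rearranging supply gives qs = 5p - 217. Without the control the market clears where 183 - 3p = 5p - 217, i.e. p* = 50 and q* = 33.
Because the ceiling (47) lies below the market-clearing price, it is binding.
At p = 47: qd = 183 - 3·47 = 42 and qs = 5·47 - 217 = 18.
Producer surplus without the control is ½ · (50 - 43.4) · 33 = 108.9.
With the ceiling, producers sell 18 units at 47, so PS = ½ · (47 - 43.4) · 18 = 32.4.
Change in producer surplus = 32.4 - 108.9 = -76.5.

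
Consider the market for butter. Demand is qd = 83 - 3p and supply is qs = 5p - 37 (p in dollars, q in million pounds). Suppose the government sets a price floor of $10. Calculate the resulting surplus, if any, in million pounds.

0

Setting quantity demanded equal to quantity supplied, 83 - 3p = 5p - 37, gives p* = 15 and q* = 38.
The floor of 10 is below the equilibrium price 15, so it is not binding; the market clears at p* = 15, q* = 38.
Since the control does not bind, there is no surplus.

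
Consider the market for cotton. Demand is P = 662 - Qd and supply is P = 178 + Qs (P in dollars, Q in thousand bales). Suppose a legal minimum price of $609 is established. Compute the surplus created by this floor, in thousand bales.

Rearranging demand gives Qd = 662 - P; rearranging supply gives Qs = P - 178. Setting quantity demanded equal to quantity supplied, 662 - P = P - 178, gives P* = 420 and Q* = 242.
Since 609 > 420, the floor is binding.
At P = 609: Qd = 662 - 609 = 53 and Qs = 609 - 178 = 431.
Surplus = Qs - Qd = 431 - 53 = 378.

378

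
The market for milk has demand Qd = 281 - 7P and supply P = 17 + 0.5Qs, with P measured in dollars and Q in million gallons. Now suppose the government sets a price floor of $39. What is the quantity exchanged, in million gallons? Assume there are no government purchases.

Rearranging supply gives Qs = 2P - 34. Equilibrium: 281 - 7P = 2P - 34, so 315 = 9P and P* = 35, Q* = 36.
Since 39 > 35, the floor is binding.
At P = 39: Qd = 281 - 7·39 = 8 and Qs = 2·39 - 34 = 44.
The quantity actually transacted is the short side, demand: 8.

8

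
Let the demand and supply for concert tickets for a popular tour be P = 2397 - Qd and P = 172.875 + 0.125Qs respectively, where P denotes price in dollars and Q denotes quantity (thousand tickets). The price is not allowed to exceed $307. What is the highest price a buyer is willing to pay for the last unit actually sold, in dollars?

1324

Rearranging demand gives Qd = 2397 - P; rearranging supply gives Qs = 8P - 1383. Equilibrium: 2397 - P = 8P - 1383, so 3780 = 9P and P* = 420, Q* = 1977.
Because the ceiling (307) lies below the market-clearing price, it is binding.
At P = 307: Qd = 2397 - 307 = 2090 and Qs = 8·307 - 1383 = 1073.
Only 1073 units reach the market. On the demand curve, the marginal buyer's willingness to pay at Q = 1073 is (2397 - 1073) = 1324.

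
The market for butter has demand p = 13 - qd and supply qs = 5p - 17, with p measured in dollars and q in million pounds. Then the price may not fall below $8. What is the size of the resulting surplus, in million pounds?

Rearranging demand gives qd = 13 - p. Equilibrium: 13 - p = 5p - 17, so 30 = 6p and p* = 5, q* = 8.
The floor of 8 is above the equilibrium price 5, so it binds.
At p = 8: qd = 13 - 8 = 5 and qs = 5·8 - 17 = 23.
Surplus = qs - qd = 23 - 5 = 18.

18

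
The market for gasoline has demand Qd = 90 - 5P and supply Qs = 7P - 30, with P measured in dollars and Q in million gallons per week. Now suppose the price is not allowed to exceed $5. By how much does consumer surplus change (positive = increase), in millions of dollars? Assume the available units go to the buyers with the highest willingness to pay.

Setting quantity demanded equal to quantity supplied, 90 - 5P = 7P - 30, gives P* = 10 and Q* = 40.
The ceiling of 5 is below the equilibrium price 10, so it binds.
At P = 5: Qd = 90 - 5·5 = 65 and Qs = 7·5 - 30 = 5.
Consumer surplus without the control is ½ · (18 - 10) · 40 = 160.
With the ceiling, 5 units are sold at 5 (assume they go to the highest-value buyers). The demand price at Q = 5 is 17, so CS = ½ · [(18 - 5) + (17 - 5)] · 5 = 62.5.
Change in consumer surplus = 62.5 - 160 = -97.5.

-97.5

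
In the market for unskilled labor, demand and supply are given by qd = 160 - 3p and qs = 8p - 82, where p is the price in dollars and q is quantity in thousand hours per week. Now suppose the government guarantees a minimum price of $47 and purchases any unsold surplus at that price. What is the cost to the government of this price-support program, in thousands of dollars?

Equilibrium: 160 - 3p = 8p - 82, so 242 = 11p and p* = 22, q* = 94.
Since 47 > 22, the floor is binding.
At p = 47: qd = 160 - 3·47 = 19 and qs = 8·47 - 82 = 294.
Surplus = qs - qd = 275.
Government expenditure = surplus × support price = 275 × 47 = 12925.

12925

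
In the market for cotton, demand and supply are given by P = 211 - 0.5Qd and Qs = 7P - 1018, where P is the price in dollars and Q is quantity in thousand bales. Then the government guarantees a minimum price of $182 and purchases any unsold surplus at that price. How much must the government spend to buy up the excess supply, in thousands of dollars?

36036

Rearranging demand gives Qd = 422 - 2P. Setting quantity demanded equal to quantity supplied, 422 - 2P = 7P - 1018, gives P* = 160 and Q* = 102.
Since 182 > 160, the floor is binding.
At P = 182: Qd = 422 - 2·182 = 58 and Qs = 7·182 - 1018 = 256.
Surplus = Qs - Qd = 198.
Government expenditure = surplus × support price = 198 × 182 = 36036.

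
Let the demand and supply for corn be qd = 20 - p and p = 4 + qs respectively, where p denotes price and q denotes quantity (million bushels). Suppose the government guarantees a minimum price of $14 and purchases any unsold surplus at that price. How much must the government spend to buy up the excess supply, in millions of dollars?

56

Rearranging supply gives qs = p - 4. Equilibrium: 20 - p = p - 4, so 24 = 2p and p* = 12, q* = 8.
The floor of 14 is above the equilibrium price 12, so it binds.
At p = 14: qd = 20 - 14 = 6 and qs = 14 - 4 = 10.
Surplus = qs - qd = 4.
Government expenditure = surplus × support price = 4 × 14 = 56.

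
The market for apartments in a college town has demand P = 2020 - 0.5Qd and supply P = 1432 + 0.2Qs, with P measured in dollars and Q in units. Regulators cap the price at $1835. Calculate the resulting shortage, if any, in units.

Rearranging demand gives Qd = 4040 - 2P; rearranging supply gives Qs = 5P - 7160. Setting quantity demanded equal to quantity supplied, 4040 - 2P = 5P - 7160, gives P* = 1600 and Q* = 840.
Since 1835 is above P* = 1600, the ceiling does not bind and the free-market outcome prevails.
Since the control does not bind, there is no shortage.

0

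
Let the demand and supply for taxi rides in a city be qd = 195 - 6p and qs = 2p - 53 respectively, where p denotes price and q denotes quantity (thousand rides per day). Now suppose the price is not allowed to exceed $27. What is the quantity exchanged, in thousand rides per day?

Equilibrium: 195 - 6p = 2p - 53, so 248 = 8p and p* = 31, q* = 9.
The ceiling of 27 is below the equilibrium price 31, so it binds.
At p = 27: qd = 195 - 6·27 = 33 and qs = 2·27 - 53 = 1.
The quantity actually transacted is the short side, supply: 1.

1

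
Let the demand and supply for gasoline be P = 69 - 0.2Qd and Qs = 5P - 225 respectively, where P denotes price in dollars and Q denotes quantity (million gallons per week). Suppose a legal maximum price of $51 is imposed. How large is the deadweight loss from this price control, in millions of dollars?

Rearranging demand gives Qd = 345 - 5P. Equilibrium: 345 - 5P = 5P - 225, so 570 = 10P and P* = 57, Q* = 60.
Because the ceiling (51) lies below the market-clearing price, it is binding.
At P = 51: Qd = 345 - 5·51 = 90 and Qs = 5·51 - 225 = 30.
Quantity traded falls to 30. At Q = 30 the demand price is (345 - 30)/5 = 63 and the supply price is (225 + 30)/5 = 51.
Deadweight loss = ½ · (63 - 51) · (60 - 30) = ½ · 12 · 30 = 180.

180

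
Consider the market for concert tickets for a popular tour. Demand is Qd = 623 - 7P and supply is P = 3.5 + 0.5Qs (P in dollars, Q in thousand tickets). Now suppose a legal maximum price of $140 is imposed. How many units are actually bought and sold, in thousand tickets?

Rearranging supply gives Qs = 2P - 7. Equilibrium: 623 - 7P = 2P - 7, so 630 = 9P and P* = 70, Q* = 133.
Since 140 is above P* = 70, the ceiling does not bind and the free-market outcome prevails.

133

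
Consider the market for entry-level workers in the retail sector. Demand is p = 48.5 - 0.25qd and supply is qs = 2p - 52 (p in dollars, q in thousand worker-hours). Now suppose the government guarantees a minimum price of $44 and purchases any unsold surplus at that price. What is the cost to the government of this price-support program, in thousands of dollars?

792

Rearranging demand gives qd = 194 - 4p. Without the control the market clears where 194 - 4p = 2p - 52, i.e. p* = 41 and q* = 30.
Since 44 > 41, the floor is binding.
At p = 44: qd = 194 - 4·44 = 18 and qs = 2·44 - 52 = 36.
Surplus = qs - qd = 18.
Government expenditure = surplus × support price = 18 × 44 = 792.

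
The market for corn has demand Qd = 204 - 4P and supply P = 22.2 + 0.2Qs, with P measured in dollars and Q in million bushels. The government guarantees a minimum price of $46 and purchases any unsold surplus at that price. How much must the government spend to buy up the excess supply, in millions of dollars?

Rearranging supply gives Qs = 5P - 111. Equilibrium: 204 - 4P = 5P - 111, so 315 = 9P and P* = 35, Q* = 64.
Since 46 > 35, the floor is binding.
At P = 46: Qd = 204 - 4·46 = 20 and Qs = 5·46 - 111 = 119.
Surplus = Qs - Qd = 99.
Government expenditure = surplus × support price = 99 × 46 = 4554.

4554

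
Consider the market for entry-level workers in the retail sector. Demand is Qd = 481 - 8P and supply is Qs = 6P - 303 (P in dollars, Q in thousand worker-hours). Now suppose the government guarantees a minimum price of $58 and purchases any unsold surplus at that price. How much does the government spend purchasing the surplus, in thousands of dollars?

In a free market, 481 - 8P = 6P - 303 gives the equilibrium P* = 56, Q* = 33.
The floor of 58 is above the equilibrium price 56, so it binds.
At P = 58: Qd = 481 - 8·58 = 17 and Qs = 6·58 - 303 = 45.
Surplus = Qs - Qd = 28.
Government expenditure = surplus × support price = 28 × 58 = 1624.

1624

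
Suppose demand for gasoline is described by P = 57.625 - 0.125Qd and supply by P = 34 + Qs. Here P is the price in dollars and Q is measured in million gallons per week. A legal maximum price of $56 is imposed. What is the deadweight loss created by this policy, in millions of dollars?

Rearranging demand gives Qd = 461 - 8P; rearranging supply gives Qs = P - 34. Setting quantity demanded equal to quantity supplied, 461 - 8P = P - 34, gives P* = 55 and Q* = 21.
The ceiling of 56 is above the equilibrium price 55, so it is not binding; the market clears at P* = 55, Q* = 21.
Since the control does not bind, no trades are prevented and deadweight loss is zero.

0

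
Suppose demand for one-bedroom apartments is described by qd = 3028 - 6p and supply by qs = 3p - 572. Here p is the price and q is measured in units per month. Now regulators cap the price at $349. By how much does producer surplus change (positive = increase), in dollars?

-28126.5

Setting quantity demanded equal to quantity supplied, 3028 - 6p = 3p - 572, gives p* = 400 and q* = 628.
Because the ceiling (349) lies below the market-clearing price, it is binding.
At p = 349: qd = 3028 - 6·349 = 934 and qs = 3·349 - 572 = 475.
Producer surplus without the control is ½ · (400 - 572/3) · 628 = 197192/3.
With the ceiling, producers sell 475 units at 349, so PS = ½ · (349 - 572/3) · 475 = 225625/6.
Change in producer surplus = 225625/6 - 197192/3 = -28126.5.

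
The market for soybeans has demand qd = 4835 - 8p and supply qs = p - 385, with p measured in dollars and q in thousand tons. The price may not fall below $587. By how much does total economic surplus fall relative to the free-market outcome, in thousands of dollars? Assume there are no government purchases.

1764

In a free market, 4835 - 8p = p - 385 gives the equilibrium p* = 580, q* = 195.
The floor of 587 is above the equilibrium price 580, so it binds.
At p = 587: qd = 4835 - 8·587 = 139 and qs = 587 - 385 = 202.
Quantity traded falls to 139. At q = 139 the demand price is (4835 - 139)/8 = 587 and the supply price is 385 + 139 = 524.
Deadweight loss = ½ · (587 - 524) · (195 - 139) = ½ · 63 · 56 = 1764.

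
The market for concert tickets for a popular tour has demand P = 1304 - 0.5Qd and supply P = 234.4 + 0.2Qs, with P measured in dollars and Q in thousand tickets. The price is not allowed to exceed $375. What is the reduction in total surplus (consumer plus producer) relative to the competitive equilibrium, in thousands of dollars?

238218.75

Rearranging demand gives Qd = 2608 - 2P; rearranging supply gives Qs = 5P - 1172. Equilibrium: 2608 - 2P = 5P - 1172, so 3780 = 7P and P* = 540, Q* = 1528.
The ceiling of 375 is below the equilibrium price 540, so it binds.
At P = 375: Qd = 2608 - 2·375 = 1858 and Qs = 5·375 - 1172 = 703.
Quantity traded falls to 703. At Q = 703 the demand price is (2608 - 703)/2 = 952.5 and the supply price is (1172 + 703)/5 = 375.
Deadweight loss = ½ · (952.5 - 375) · (1528 - 703) = ½ · 577.5 · 825 = 238218.75.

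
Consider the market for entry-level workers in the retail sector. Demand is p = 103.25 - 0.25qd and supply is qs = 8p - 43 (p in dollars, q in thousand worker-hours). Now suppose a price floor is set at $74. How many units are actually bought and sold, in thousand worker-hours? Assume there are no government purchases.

117

Rearranging demand gives qd = 413 - 4p. Without the control the market clears where 413 - 4p = 8p - 43, i.e. p* = 38 and q* = 261.
Because the floor (74) lies above the market-clearing price, it is binding.
At p = 74: qd = 413 - 4·74 = 117 and qs = 8·74 - 43 = 549.
The quantity actually transacted is the short side, demand: 117.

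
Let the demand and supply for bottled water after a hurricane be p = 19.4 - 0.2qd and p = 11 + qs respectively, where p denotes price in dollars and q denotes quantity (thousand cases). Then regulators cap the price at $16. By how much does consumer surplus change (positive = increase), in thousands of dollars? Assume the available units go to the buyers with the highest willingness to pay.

Rearranging demand gives qd = 97 - 5p; rearranging supply gives qs = p - 11. Equilibrium: 97 - 5p = p - 11, so 108 = 6p and p* = 18, q* = 7.
Since 16 < 18, the ceiling is binding.
At p = 16: qd = 97 - 5·16 = 17 and qs = 16 - 11 = 5.
Consumer surplus without the control is ½ · (19.4 - 18) · 7 = 4.9.
With the ceiling, 5 units are sold at 16 (assume they go to the highest-value buyers). The demand price at q = 5 is 18.4, so CS = ½ · [(19.4 - 16) + (18.4 - 16)] · 5 = 14.5.
Change in consumer surplus = 14.5 - 4.9 = 9.6.

9.6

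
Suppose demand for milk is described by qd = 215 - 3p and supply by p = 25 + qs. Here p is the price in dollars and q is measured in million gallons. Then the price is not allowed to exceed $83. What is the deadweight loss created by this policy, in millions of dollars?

0

Rearranging supply gives qs = p - 25. Equilibrium: 215 - 3p = p - 25, so 240 = 4p and p* = 60, q* = 35.
The ceiling of 83 is above the equilibrium price 60, so it is not binding; the market clears at p* = 60, q* = 35.
Since the control does not bind, no trades are prevented and deadweight loss is zero.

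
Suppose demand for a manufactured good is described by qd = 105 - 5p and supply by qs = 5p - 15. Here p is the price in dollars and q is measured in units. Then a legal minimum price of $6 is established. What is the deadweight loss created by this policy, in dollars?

Setting quantity demanded equal to quantity supplied, 105 - 5p = 5p - 15, gives p* = 12 and q* = 45.
The floor of 6 is below the equilibrium price 12, so it is not binding; the market clears at p* = 12, q* = 45.
Since the control does not bind, no trades are prevented and deadweight loss is zero.

0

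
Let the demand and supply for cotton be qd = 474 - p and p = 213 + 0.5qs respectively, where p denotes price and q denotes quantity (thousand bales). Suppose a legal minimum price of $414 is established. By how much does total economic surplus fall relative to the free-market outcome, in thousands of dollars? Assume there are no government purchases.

9747

Rearranging supply gives qs = 2p - 426. Without the control the market clears where 474 - p = 2p - 426, i.e. p* = 300 and q* = 174.
The floor of 414 is above the equilibrium price 300, so it binds.
At p = 414: qd = 474 - 414 = 60 and qs = 2·414 - 426 = 402.
Quantity traded falls to 60. At q = 60 the demand price is 474 - 60 = 414 and the supply price is (426 + 60)/2 = 243.
Deadweight loss = ½ · (414 - 243) · (174 - 60) = ½ · 171 · 114 = 9747.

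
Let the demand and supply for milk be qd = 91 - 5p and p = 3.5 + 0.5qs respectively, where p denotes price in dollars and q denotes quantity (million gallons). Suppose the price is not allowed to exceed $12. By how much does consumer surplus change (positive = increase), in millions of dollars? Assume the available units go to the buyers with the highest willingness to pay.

32.4

Rearranging supply gives qs = 2p - 7. In a free market, 91 - 5p = 2p - 7 gives the equilibrium p* = 14, q* = 21.
Since 12 < 14, the ceiling is binding.
At p = 12: qd = 91 - 5·12 = 31 and qs = 2·12 - 7 = 17.
Consumer surplus without the control is ½ · (18.2 - 14) · 21 = 44.1.
With the ceiling, 17 units are sold at 12 (assume they go to the highest-value buyers). The demand price at q = 17 is 14.8, so CS = ½ · [(18.2 - 12) + (14.8 - 12)] · 17 = 76.5.
Change in consumer surplus = 76.5 - 44.1 = 32.4.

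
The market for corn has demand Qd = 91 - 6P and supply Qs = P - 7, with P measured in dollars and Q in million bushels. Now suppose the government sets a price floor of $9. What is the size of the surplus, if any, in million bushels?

0

Equilibrium: 91 - 6P = P - 7, so 98 = 7P and P* = 14, Q* = 7.
Since 9 is below P* = 14, the floor does not bind and the free-market outcome prevails.
Since the control does not bind, there is no surplus.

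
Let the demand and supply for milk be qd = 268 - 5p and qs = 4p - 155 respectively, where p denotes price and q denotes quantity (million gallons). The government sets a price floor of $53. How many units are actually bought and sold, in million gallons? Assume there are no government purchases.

3

Equilibrium: 268 - 5p = 4p - 155, so 423 = 9p and p* = 47, q* = 33.
The floor of 53 is above the equilibrium price 47, so it binds.
At p = 53: qd = 268 - 5·53 = 3 and qs = 4·53 - 155 = 57.
The quantity actually transacted is the short side, demand: 3.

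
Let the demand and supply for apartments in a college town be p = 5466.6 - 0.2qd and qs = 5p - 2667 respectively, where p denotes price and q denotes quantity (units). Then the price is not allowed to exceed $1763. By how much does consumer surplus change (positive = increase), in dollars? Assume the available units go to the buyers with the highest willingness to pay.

Rearranging demand gives qd = 27333 - 5p. Without the control the market clears where 27333 - 5p = 5p - 2667, i.e. p* = 3000 and q* = 12333.
Since 1763 < 3000, the ceiling is binding.
At p = 1763: qd = 27333 - 5·1763 = 18518 and qs = 5·1763 - 2667 = 6148.
Consumer surplus without the control is ½ · (5466.6 - 3000) · 12333 = 15210288.9.
With the ceiling, 6148 units are sold at 1763 (assume they go to the highest-value buyers). The demand price at q = 6148 is 4237, so CS = ½ · [(5466.6 - 1763) + (4237 - 1763)] · 6148 = 18989942.4.
Change in consumer surplus = 18989942.4 - 15210288.9 = 3779653.5.

3779653.5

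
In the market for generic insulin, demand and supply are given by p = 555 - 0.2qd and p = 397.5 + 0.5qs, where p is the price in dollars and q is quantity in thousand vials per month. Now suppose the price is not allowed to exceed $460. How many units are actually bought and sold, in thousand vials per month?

Rearranging demand gives qd = 2775 - 5p; rearranging supply gives qs = 2p - 795. Setting quantity demanded equal to quantity supplied, 2775 - 5p = 2p - 795, gives p* = 510 and q* = 225.
Since 460 < 510, the ceiling is binding.
At p = 460: qd = 2775 - 5·460 = 475 and qs = 2·460 - 795 = 125.
The quantity actually transacted is the short side, supply: 125.

125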